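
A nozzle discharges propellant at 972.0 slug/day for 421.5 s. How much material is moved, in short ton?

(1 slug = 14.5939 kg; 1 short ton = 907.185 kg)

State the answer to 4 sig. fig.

972.0 slug/day → 0.164181 kg/s
m = ṁ × t = 0.164181 × 421.5 = 69.2023 kg
In short ton: 69.2023 / 907.185 = 0.0762825 short ton

0.07628 short ton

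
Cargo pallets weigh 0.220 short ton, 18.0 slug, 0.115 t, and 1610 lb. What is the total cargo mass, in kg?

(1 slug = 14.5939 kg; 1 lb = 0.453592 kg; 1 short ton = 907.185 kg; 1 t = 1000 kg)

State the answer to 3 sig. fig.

0.220 short ton × 907.185 → 199.581 kg
18.0 slug × 14.5939 → 262.69 kg
0.115 t × 1000 → 115 kg
1610 lb × 0.453592 → 730.283 kg
Combined: 199.581 + 262.69 + 115 + 730.283 = 1307.55 kg

1310 kg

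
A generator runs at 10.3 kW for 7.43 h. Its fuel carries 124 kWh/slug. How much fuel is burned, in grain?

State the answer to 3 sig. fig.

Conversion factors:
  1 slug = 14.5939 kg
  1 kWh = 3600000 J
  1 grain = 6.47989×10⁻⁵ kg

1.39×10⁵ grain

10.3 kW → 10300 W
7.43 h → 26748 s
E = P × t = 10300 × 26748 = 2.75504×10⁸ J
124 kWh/slug → 3.05881×10⁷ J/kg
m = E / e_s = 2.75504×10⁸ / 3.05881×10⁷ = 9.0069 kg
In grain: 9.0069 / 6.47989×10⁻⁵ = 138998 grain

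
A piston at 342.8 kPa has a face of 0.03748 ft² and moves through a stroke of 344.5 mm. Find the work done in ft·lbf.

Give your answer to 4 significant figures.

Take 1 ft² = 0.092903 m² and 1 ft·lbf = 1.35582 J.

303.3 ft·lbf

342.8 kPa → 342800 Pa
0.03748 ft² → 0.003482 m²
F = P × A = 342800 × 0.003482 = 1193.63 N
344.5 mm → 0.3445 m
W = F × d = 1193.63 × 0.3445 = 411.206 J
In ft·lbf: 411.206 / 1.35582 = 303.29 ft·lbf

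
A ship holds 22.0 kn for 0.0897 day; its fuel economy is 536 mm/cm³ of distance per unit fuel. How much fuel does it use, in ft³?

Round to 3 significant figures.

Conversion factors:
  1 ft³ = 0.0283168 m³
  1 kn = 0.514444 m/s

22.0 kn → 11.3178 m/s
0.0897 day → 7750.08 s
d = v × t = 11.3178 × 7750.08 = 87713.9 m
536 mm/cm³ → 536000 m/m³
V = d / (distance per unit fuel) = 87713.9 / 536000 = 0.163645 m³
In ft³: 0.163645 / 0.0283168 = 5.77908 ft³

5.78 ft³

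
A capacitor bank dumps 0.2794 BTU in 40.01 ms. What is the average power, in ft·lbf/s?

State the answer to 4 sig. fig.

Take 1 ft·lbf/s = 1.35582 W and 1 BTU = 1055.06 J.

5434 ft·lbf/s

0.2794 BTU × 1055.06 = 294.784 J
40.01 ms × 0.001 = 0.04001 s
P = E / t = 294.784 J / 0.04001 s = 7367.76 W
7367.76 W ÷ (1.35582 W/ft·lbf/s) = 5434.17 ft·lbf/s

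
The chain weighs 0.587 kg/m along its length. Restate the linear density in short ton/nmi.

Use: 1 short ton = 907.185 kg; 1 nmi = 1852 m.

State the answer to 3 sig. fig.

0.587 kg/m is already 0.587 kg/m
0.587 kg/m ÷ 907.185 kg/short ton × 1852 m/nmi = 1.19835 short ton/nmi

1.20 short ton/nmi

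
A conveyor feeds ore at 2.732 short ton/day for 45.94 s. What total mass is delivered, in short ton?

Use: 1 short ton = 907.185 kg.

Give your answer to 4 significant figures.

2.732 short ton/day → 0.0286855 kg/s
m = ṁ × t = 0.0286855 × 45.94 = 1.31781 kg
In short ton: 1.31781 / 907.185 = 0.00145264 short ton

0.001453 short ton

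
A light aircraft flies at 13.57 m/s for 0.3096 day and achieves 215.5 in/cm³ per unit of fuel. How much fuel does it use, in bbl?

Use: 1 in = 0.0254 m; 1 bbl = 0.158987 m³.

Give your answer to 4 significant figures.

0.4171 bbl

0.3096 day → 26749.4 s
d = v × t = 13.57 × 26749.4 = 362989 m
215.5 in/cm³ → 5.4737×10⁶ m/m³
V = d / (distance per unit fuel) = 362989 / 5.4737×10⁶ = 0.0663151 m³
In bbl: 0.0663151 / 0.158987 = 0.41711 bbl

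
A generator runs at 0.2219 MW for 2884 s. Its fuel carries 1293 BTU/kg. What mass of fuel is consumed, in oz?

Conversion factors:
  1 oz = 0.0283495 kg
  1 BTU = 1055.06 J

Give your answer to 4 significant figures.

1.655×10⁴ oz

0.2219 MW → 221900 W
E = P × t = 221900 × 2884 = 6.3996×10⁸ J
1293 BTU/kg → 1.36419×10⁶ J/kg
m = E / e_s = 6.3996×10⁸ / 1.36419×10⁶ = 469.114 kg
In oz: 469.114 / 0.0283495 = 16547.5 oz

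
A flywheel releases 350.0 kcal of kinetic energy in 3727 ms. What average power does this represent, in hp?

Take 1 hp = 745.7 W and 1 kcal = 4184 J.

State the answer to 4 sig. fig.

350.0 kcal × 4184 → 1.4644×10⁶ J
3727 ms × 0.001 → 3.727 s
P = E / t = 1.4644×10⁶ J / 3.727 s = 392917 W
392917 W ÷ (745.7 W/hp) = 526.91 hp

526.9 hp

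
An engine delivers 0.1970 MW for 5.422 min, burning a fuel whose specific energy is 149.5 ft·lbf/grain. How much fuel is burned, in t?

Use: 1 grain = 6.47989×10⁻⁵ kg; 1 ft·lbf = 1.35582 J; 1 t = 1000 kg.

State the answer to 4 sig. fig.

0.02049 t

0.1970 MW → 197000 W
5.422 min → 325.32 s
E = P × t = 197000 × 325.32 = 6.4088×10⁷ J
149.5 ft·lbf/grain → 3.12806×10⁶ J/kg
m = E / e_s = 6.4088×10⁷ / 3.12806×10⁶ = 20.4881 kg
In t: 20.4881 / 1000 = 0.0204881 t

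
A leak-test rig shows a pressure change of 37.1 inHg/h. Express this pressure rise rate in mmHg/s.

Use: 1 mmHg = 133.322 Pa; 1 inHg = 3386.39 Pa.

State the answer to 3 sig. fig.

0.262 mmHg/s

37.1 inHg/h × 3386.39 Pa/inHg ÷ 3600 s/h = 34.8986 Pa/s
34.8986 Pa/s ÷ 133.322 Pa/mmHg = 0.261762 mmHg/s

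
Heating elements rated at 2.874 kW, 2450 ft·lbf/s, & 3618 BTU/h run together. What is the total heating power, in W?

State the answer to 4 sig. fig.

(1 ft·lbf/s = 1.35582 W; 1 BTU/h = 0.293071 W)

7256 W

2.874 kW × 1000 = 2874 W
2450 ft·lbf/s × 1.35582 = 3321.76 W
3618 BTU/h × 0.293071 = 1060.33 W
Total: 2874 + 3321.76 + 1060.33 = 7256.09 W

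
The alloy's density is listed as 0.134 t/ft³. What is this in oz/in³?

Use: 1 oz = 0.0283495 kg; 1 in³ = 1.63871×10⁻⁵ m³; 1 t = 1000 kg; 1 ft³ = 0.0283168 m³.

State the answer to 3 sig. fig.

2.74 oz/in³

0.134 t/ft³ × 1000 kg/t ÷ 0.0283168 m³/ft³ = 4732.17 kg/m³
4732.17 kg/m³ ÷ 0.0283495 kg/oz × 1.63871×10⁻⁵ m³/in³ = 2.73538 oz/in³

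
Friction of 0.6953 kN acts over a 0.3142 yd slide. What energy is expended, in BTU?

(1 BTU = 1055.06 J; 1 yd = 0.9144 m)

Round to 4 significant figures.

0.6953 kN × 1000 = 695.3 N
0.3142 yd × 0.9144 = 0.287304 m
W = F × d = 695.3 N × 0.287304 m = 199.762 J
199.762 J ÷ (1055.06 J/BTU) = 0.189337 BTU

0.1893 BTU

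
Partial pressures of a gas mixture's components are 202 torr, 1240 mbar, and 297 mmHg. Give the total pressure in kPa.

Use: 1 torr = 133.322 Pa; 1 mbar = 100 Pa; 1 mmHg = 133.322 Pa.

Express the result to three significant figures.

191 kPa

202 torr × 133.322 = 26931 Pa
1240 mbar × 100 = 124000 Pa
297 mmHg × 133.322 = 39596.6 Pa
Sum: 26931 + 124000 + 39596.6 = 190528 Pa
In kPa: 190528 / 1000 = 190.528 kPa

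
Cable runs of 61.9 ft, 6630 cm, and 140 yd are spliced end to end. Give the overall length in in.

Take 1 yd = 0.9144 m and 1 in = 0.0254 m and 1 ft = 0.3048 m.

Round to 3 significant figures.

8390 in

61.9 ft × 0.3048 = 18.8671 m
6630 cm × 0.01 = 66.3 m
140 yd × 0.9144 = 128.016 m
Total: 18.8671 + 66.3 + 128.016 = 213.183 m
In in: 213.183 / 0.0254 = 8393.03 in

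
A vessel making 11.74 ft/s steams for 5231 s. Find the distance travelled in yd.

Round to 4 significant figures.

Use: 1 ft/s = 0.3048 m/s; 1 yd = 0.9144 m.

11.74 ft/s × 0.3048 = 3.57835 m/s
d = v × t = 3.57835 m/s × 5231 s = 18718.3 m
18718.3 m ÷ (0.9144 m/yd) = 20470.6 yd

2.047×10⁴ yd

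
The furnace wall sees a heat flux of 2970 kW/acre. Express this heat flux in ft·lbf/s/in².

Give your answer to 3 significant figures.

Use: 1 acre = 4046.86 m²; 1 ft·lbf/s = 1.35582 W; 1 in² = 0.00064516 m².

2970 kW/acre × 1000 W/kW ÷ 4046.86 m²/acre = 733.902 W/m²
733.902 W/m² ÷ 1.35582 W/ft·lbf/s × 0.00064516 m²/in² = 0.349224 ft·lbf/s/in²

0.349 ft·lbf/s/in²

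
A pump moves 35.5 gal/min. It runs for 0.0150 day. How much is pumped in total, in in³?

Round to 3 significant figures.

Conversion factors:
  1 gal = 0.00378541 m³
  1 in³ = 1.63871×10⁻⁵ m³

1.77×10⁵ in³

35.5 gal/min → 0.0022397 m³/s
0.0150 day → 1296 s
V = Q × t = 0.0022397 × 1296 = 2.90265 m³
In in³: 2.90265 / 1.63871×10⁻⁵ = 177130 in³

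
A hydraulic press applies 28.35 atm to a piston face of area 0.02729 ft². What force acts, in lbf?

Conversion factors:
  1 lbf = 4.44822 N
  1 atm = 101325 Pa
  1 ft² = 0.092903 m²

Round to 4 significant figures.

1637 lbf

28.35 atm × 101325 → 2.87256×10⁶ Pa
0.02729 ft² × 0.092903 → 0.00253532 m²
F = P × A = 2.87256×10⁶ Pa × 0.00253532 m² = 7282.86 N
7282.86 N ÷ (4.44822 N/lbf) = 1637.25 lbf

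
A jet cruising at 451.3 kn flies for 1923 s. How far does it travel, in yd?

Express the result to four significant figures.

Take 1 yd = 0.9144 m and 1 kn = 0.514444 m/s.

451.3 kn × 0.514444 → 232.169 m/s
d = v × t = 232.169 m/s × 1923 s = 446461 m
446461 m ÷ (0.9144 m/yd) = 488256 yd

4.883×10⁵ yd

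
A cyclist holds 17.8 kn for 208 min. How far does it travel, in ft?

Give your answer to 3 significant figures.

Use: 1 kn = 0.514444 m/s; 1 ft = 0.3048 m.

3.75×10⁵ ft

17.8 kn × 0.514444 = 9.1571 m/s
208 min × 60 = 12480 s
d = v × t = 9.1571 m/s × 12480 s = 114281 m
114281 m ÷ (0.3048 m/ft) = 374938 ft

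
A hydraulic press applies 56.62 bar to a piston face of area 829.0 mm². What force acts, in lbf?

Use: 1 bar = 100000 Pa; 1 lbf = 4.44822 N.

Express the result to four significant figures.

1055 lbf

56.62 bar × 100000 = 5.662×10⁶ Pa
829.0 mm² × 10⁻⁶ = 8.29×10⁻⁴ m²
F = P × A = 5.662×10⁶ Pa × 8.29×10⁻⁴ m² = 4693.8 N
4693.8 N ÷ (4.44822 N/lbf) = 1055.21 lbf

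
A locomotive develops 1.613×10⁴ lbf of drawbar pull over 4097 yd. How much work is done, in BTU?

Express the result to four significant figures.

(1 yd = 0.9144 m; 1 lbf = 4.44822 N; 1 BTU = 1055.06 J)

1.613×10⁴ lbf × 4.44822 = 71749.8 N
4097 yd × 0.9144 = 3746.3 m
W = F × d = 71749.8 N × 3746.3 m = 2.68796×10⁸ J
2.68796×10⁸ J ÷ (1055.06 J/BTU) = 254768 BTU

2.548×10⁵ BTU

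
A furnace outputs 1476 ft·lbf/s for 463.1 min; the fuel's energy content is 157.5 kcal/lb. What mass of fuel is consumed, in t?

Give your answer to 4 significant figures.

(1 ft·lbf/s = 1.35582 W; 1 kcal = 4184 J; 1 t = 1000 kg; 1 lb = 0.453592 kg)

0.03827 t

1476 ft·lbf/s → 2001.19 W
463.1 min → 27786 s
E = P × t = 2001.19 × 27786 = 5.56051×10⁷ J
157.5 kcal/lb → 1.4528×10⁶ J/kg
m = E / e_s = 5.56051×10⁷ / 1.4528×10⁶ = 38.2744 kg
In t: 38.2744 / 1000 = 0.0382744 t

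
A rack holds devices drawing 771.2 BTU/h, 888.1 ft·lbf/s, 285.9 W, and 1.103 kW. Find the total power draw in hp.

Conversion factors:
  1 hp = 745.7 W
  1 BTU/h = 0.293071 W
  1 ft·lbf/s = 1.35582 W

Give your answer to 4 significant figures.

3.780 hp

771.2 BTU/h × 0.293071 = 226.016 W
888.1 ft·lbf/s × 1.35582 = 1204.1 W
285.9 W (already W)
1.103 kW × 1000 = 1103 W
Total: 226.016 + 1204.1 + 285.9 + 1103 = 2819.02 W
In hp: 2819.02 / 745.7 = 3.78037 hp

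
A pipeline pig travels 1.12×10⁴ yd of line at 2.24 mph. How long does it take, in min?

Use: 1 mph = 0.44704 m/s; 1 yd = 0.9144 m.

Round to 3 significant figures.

1.12×10⁴ yd × 0.9144 → 10241.3 m
2.24 mph × 0.44704 → 1.00137 m/s
t = d / v = 10241.3 m / 1.00137 m/s = 10227.3 s
10227.3 s ÷ (60 s/min) = 170.455 min

170 min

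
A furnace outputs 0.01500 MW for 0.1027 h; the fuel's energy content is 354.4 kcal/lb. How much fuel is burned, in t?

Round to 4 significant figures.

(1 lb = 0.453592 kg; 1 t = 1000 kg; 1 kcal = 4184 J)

0.01500 MW → 15000 W
0.1027 h → 369.72 s
E = P × t = 15000 × 369.72 = 5.5458×10⁶ J
354.4 kcal/lb → 3.26904×10⁶ J/kg
m = E / e_s = 5.5458×10⁶ / 3.26904×10⁶ = 1.69646 kg
In t: 1.69646 / 1000 = 0.00169646 t

0.001696 t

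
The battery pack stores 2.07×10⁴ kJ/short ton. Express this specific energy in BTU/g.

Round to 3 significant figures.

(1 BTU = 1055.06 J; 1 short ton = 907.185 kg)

2.07×10⁴ kJ/short ton × 1000 J/kJ ÷ 907.185 kg/short ton = 22817.8 J/kg
22817.8 J/kg ÷ 1055.06 J/BTU × 0.001 kg/g = 0.021627 BTU/g

0.0216 BTU/g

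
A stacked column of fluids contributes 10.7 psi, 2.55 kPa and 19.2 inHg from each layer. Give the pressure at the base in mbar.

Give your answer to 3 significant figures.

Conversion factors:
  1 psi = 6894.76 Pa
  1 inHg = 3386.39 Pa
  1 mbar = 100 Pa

10.7 psi × 6894.76 = 73773.9 Pa
2.55 kPa × 1000 = 2550 Pa
19.2 inHg × 3386.39 = 65018.7 Pa
Sum: 73773.9 + 2550 + 65018.7 = 141343 Pa
In mbar: 141343 / 100 = 1413.43 mbar

1410 mbar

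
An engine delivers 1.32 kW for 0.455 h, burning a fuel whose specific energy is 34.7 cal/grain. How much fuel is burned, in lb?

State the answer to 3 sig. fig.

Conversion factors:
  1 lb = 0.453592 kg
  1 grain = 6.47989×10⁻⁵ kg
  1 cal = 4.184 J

2.13 lb

1.32 kW → 1320 W
0.455 h → 1638 s
E = P × t = 1320 × 1638 = 2.16216×10⁶ J
34.7 cal/grain → 2.24054×10⁶ J/kg
m = E / e_s = 2.16216×10⁶ / 2.24054×10⁶ = 0.965017 kg
In lb: 0.965017 / 0.453592 = 2.1275 lb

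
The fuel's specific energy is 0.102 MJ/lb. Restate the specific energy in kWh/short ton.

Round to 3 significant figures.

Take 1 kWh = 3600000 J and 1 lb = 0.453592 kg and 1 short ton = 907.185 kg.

56.7 kWh/short ton

0.102 MJ/lb × 1000000 J/MJ ÷ 0.453592 kg/lb = 224872 J/kg
224872 J/kg ÷ 3600000 J/kWh × 907.185 kg/short ton = 56.6668 kWh/short ton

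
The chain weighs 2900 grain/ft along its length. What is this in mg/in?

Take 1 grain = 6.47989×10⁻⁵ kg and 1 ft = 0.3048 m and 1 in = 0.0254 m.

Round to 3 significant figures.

2900 grain/ft × 6.47989×10⁻⁵ kg/grain ÷ 0.3048 m/ft = 0.616525 kg/m
0.616525 kg/m ÷ 10⁻⁶ kg/mg × 0.0254 m/in = 15659.7 mg/in

1.57×10⁴ mg/in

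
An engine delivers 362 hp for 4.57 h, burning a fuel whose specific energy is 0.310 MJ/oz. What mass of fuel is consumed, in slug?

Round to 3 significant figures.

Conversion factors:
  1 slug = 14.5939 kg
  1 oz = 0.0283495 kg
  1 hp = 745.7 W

27.8 slug

362 hp → 269943 W
4.57 h → 16452 s
E = P × t = 269943 × 16452 = 4.4411×10⁹ J
0.310 MJ/oz → 1.09349×10⁷ J/kg
m = E / e_s = 4.4411×10⁹ / 1.09349×10⁷ = 406.14 kg
In slug: 406.14 / 14.5939 = 27.8294 slug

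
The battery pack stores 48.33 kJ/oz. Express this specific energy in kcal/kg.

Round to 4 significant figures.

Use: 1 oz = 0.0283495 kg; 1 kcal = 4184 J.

48.33 kJ/oz × 1000 J/kJ ÷ 0.0283495 kg/oz = 1.70479×10⁶ J/kg
1.70479×10⁶ J/kg ÷ 4184 J/kcal = 407.455 kcal/kg

407.5 kcal/kg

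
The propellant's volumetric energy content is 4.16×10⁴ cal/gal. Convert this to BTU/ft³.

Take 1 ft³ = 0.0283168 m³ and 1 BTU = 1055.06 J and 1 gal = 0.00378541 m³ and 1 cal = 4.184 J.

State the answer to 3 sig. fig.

4.16×10⁴ cal/gal × 4.184 J/cal ÷ 0.00378541 m³/gal = 4.59803×10⁷ J/m³
4.59803×10⁷ J/m³ ÷ 1055.06 J/BTU × 0.0283168 m³/ft³ = 1234.07 BTU/ft³

1230 BTU/ft³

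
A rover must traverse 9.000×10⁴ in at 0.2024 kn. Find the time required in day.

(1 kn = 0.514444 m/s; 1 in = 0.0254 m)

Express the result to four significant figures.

0.2541 day

9.000×10⁴ in × 0.0254 = 2286 m
0.2024 kn × 0.514444 = 0.104123 m/s
t = d / v = 2286 m / 0.104123 m/s = 21954.8 s
21954.8 s ÷ (86400 s/day) = 0.254106 day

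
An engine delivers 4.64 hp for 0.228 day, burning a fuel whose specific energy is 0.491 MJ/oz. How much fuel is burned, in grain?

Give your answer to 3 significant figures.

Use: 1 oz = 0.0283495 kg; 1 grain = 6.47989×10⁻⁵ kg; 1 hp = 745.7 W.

4.64 hp → 3460.05 W
0.228 day → 19699.2 s
E = P × t = 3460.05 × 19699.2 = 6.81602×10⁷ J
0.491 MJ/oz → 1.73195×10⁷ J/kg
m = E / e_s = 6.81602×10⁷ / 1.73195×10⁷ = 3.93546 kg
In grain: 3.93546 / 6.47989×10⁻⁵ = 60733.4 grain

6.07×10⁴ grain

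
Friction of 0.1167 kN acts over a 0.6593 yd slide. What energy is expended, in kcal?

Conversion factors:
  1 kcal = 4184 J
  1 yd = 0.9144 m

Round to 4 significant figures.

0.01682 kcal

0.1167 kN × 1000 → 116.7 N
0.6593 yd × 0.9144 → 0.602864 m
W = F × d = 116.7 N × 0.602864 m = 70.3542 J
70.3542 J ÷ (4184 J/kcal) = 0.0168151 kcal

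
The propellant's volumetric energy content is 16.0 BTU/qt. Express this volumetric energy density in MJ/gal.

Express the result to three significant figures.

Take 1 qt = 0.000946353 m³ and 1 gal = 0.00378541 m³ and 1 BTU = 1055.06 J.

16.0 BTU/qt × 1055.06 J/BTU ÷ 0.000946353 m³/qt = 1.78379×10⁷ J/m³
1.78379×10⁷ J/m³ ÷ 1000000 J/MJ × 0.00378541 m³/gal = 0.0675238 MJ/gal

0.0675 MJ/gal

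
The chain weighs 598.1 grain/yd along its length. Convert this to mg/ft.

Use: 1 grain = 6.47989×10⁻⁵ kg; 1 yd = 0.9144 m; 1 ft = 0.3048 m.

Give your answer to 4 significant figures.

598.1 grain/yd × 6.47989×10⁻⁵ kg/grain ÷ 0.9144 m/yd = 0.0423843 kg/m
0.0423843 kg/m ÷ 10⁻⁶ kg/mg × 0.3048 m/ft = 12918.7 mg/ft

1.292×10⁴ mg/ft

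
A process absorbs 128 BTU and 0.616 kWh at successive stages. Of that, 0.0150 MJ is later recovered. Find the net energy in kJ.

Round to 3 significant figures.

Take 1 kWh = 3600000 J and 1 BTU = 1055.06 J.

128 BTU × 1055.06 → 135048 J
0.616 kWh × 3600000 → 2.2176×10⁶ J
0.0150 MJ × 1000000 → 15000 J
Sum: 135048 + 2.2176×10⁶ − 15000 = 2.33765×10⁶ J
In kJ: 2.33765×10⁶ / 1000 = 2337.65 kJ

2340 kJ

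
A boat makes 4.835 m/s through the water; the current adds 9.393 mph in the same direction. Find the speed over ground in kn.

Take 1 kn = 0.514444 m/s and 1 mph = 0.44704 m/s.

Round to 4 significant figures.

17.56 kn

4.835 m/s (already m/s)
9.393 mph × 0.44704 = 4.19905 m/s
Sum: 4.835 + 4.19905 = 9.03405 m/s
In kn: 9.03405 / 0.514444 = 17.5608 kn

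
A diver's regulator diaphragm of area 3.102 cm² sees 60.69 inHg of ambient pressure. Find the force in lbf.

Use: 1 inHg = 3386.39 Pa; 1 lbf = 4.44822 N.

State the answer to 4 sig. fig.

14.33 lbf

60.69 inHg × 3386.39 = 205520 Pa
3.102 cm² × 0.0001 = 3.102×10⁻⁴ m²
F = P × A = 205520 Pa × 3.102×10⁻⁴ m² = 63.7523 N
63.7523 N ÷ (4.44822 N/lbf) = 14.3321 lbf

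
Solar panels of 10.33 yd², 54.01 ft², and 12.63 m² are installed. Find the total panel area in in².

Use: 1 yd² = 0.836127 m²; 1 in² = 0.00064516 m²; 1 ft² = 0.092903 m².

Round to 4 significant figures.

10.33 yd² × 0.836127 = 8.63719 m²
54.01 ft² × 0.092903 = 5.01769 m²
12.63 m² (already m²)
Combined: 8.63719 + 5.01769 + 12.63 = 26.2849 m²
In in²: 26.2849 / 0.00064516 = 40741.7 in²

4.074×10⁴ in²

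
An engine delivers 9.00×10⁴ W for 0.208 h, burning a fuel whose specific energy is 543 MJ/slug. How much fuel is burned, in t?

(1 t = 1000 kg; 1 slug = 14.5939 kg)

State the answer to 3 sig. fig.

0.00181 t

0.208 h → 748.8 s
E = P × t = 90000 × 748.8 = 6.7392×10⁷ J
543 MJ/slug → 3.72073×10⁷ J/kg
m = E / e_s = 6.7392×10⁷ / 3.72073×10⁷ = 1.81126 kg
In t: 1.81126 / 1000 = 0.00181126 t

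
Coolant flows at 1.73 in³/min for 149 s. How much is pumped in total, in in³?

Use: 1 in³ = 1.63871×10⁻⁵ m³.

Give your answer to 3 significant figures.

1.73 in³/min → 4.72495×10⁻⁷ m³/s
V = Q × t = 4.72495×10⁻⁷ × 149 = 7.04018×10⁻⁵ m³
In in³: 7.04018×10⁻⁵ / 1.63871×10⁻⁵ = 4.29617 in³

4.30 in³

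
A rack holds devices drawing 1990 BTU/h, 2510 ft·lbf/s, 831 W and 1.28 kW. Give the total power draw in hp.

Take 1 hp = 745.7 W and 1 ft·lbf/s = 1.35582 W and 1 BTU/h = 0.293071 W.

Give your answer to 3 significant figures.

8.18 hp

1990 BTU/h × 0.293071 → 583.211 W
2510 ft·lbf/s × 1.35582 → 3403.11 W
831 W (already W)
1.28 kW × 1000 → 1280 W
Sum: 583.211 + 3403.11 + 831 + 1280 = 6097.32 W
In hp: 6097.32 / 745.7 = 8.17664 hp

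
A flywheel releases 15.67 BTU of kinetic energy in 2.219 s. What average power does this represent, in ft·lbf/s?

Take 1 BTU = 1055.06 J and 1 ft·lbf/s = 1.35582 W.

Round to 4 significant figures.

5495 ft·lbf/s

15.67 BTU × 1055.06 = 16532.8 J
P = E / t = 16532.8 J / 2.219 s = 7450.56 W
7450.56 W ÷ (1.35582 W/ft·lbf/s) = 5495.24 ft·lbf/s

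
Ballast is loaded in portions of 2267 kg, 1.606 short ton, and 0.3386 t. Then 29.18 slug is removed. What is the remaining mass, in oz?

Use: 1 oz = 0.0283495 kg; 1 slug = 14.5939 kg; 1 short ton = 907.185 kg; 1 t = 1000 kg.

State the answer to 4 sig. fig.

1.283×10⁵ oz

2267 kg (already kg)
1.606 short ton × 907.185 = 1456.94 kg
0.3386 t × 1000 = 338.6 kg
29.18 slug × 14.5939 = 425.85 kg
Net: 2267 + 1456.94 + 338.6 − 425.85 = 3636.69 kg
In oz: 3636.69 / 0.0283495 = 128281 oz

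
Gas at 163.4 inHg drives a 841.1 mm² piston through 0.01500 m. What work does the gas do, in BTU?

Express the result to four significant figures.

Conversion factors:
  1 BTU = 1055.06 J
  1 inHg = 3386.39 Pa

163.4 inHg → 553336 Pa
841.1 mm² → 8.411×10⁻⁴ m²
F = P × A = 553336 × 8.411×10⁻⁴ = 465.411 N
W = F × d = 465.411 × 0.015 = 6.98116 J
In BTU: 6.98116 / 1055.06 = 0.00661684 BTU

0.006617 BTU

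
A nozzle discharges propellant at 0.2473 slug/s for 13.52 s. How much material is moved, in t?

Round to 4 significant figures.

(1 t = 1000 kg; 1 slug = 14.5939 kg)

0.04879 t

0.2473 slug/s → 3.60907 kg/s
m = ṁ × t = 3.60907 × 13.52 = 48.7946 kg
In t: 48.7946 / 1000 = 0.0487946 t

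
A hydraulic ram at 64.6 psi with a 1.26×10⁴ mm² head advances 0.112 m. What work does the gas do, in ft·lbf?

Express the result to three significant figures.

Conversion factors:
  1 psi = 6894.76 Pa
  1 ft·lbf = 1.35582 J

464 ft·lbf

64.6 psi → 445401 Pa
1.26×10⁴ mm² → 0.0126 m²
F = P × A = 445401 × 0.0126 = 5612.05 N
W = F × d = 5612.05 × 0.112 = 628.55 J
In ft·lbf: 628.55 / 1.35582 = 463.594 ft·lbf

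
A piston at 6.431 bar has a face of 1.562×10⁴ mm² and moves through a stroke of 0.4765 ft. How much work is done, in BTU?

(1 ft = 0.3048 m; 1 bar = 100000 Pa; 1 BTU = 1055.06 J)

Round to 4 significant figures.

1.383 BTU

6.431 bar → 643100 Pa
1.562×10⁴ mm² → 0.01562 m²
F = P × A = 643100 × 0.01562 = 10045.2 N
0.4765 ft → 0.145237 m
W = F × d = 10045.2 × 0.145237 = 1458.93 J
In BTU: 1458.93 / 1055.06 = 1.38279 BTU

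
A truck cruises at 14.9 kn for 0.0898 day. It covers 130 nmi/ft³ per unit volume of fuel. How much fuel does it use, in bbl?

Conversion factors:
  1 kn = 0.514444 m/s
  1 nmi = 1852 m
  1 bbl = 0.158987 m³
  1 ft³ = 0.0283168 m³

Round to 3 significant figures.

14.9 kn → 7.66522 m/s
0.0898 day → 7758.72 s
d = v × t = 7.66522 × 7758.72 = 59472.3 m
130 nmi/ft³ → 8.50237×10⁶ m/m³
V = d / (distance per unit fuel) = 59472.3 / 8.50237×10⁶ = 0.00699479 m³
In bbl: 0.00699479 / 0.158987 = 0.043996 bbl

0.0440 bbl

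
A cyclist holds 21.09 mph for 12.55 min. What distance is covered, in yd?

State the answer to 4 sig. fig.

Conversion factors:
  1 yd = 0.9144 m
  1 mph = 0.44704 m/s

21.09 mph × 0.44704 → 9.42807 m/s
12.55 min × 60 → 753 s
d = v × t = 9.42807 m/s × 753 s = 7099.34 m
7099.34 m ÷ (0.9144 m/yd) = 7763.93 yd

7764 yd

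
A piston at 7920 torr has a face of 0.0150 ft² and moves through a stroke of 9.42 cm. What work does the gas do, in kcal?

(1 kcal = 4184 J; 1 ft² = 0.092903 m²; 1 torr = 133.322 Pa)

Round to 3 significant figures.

0.0331 kcal

7920 torr → 1.05591×10⁶ Pa
0.0150 ft² → 0.00139354 m²
F = P × A = 1.05591×10⁶ × 0.00139354 = 1471.45 N
9.42 cm → 0.0942 m
W = F × d = 1471.45 × 0.0942 = 138.611 J
In kcal: 138.611 / 4184 = 0.0331288 kcal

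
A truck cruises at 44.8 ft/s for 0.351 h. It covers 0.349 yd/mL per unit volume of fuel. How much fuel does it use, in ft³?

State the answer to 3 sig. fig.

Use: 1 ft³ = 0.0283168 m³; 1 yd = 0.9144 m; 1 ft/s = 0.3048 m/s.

1.91 ft³

44.8 ft/s → 13.655 m/s
0.351 h → 1263.6 s
d = v × t = 13.655 × 1263.6 = 17254.5 m
0.349 yd/mL → 319126 m/m³
V = d / (distance per unit fuel) = 17254.5 / 319126 = 0.054068 m³
In ft³: 0.054068 / 0.0283168 = 1.9094 ft³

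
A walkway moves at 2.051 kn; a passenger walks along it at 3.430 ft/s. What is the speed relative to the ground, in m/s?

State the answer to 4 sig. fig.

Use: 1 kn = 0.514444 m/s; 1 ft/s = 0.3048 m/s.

2.051 kn × 0.514444 → 1.05512 m/s
3.430 ft/s × 0.3048 → 1.04546 m/s
Sum: 1.05512 + 1.04546 = 2.10058 m/s

2.101 m/s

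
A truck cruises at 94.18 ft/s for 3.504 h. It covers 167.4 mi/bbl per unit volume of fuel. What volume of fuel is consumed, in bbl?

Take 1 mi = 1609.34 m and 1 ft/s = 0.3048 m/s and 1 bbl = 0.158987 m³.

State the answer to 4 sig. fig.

1.344 bbl

94.18 ft/s → 28.7061 m/s
3.504 h → 12614.4 s
d = v × t = 28.7061 × 12614.4 = 362110 m
167.4 mi/bbl → 1.6945×10⁶ m/m³
V = d / (distance per unit fuel) = 362110 / 1.6945×10⁶ = 0.213697 m³
In bbl: 0.213697 / 0.158987 = 1.34412 bbl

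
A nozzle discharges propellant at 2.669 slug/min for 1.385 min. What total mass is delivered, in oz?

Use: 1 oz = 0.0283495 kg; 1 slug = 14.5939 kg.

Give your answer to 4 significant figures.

2.669 slug/min → 0.649185 kg/s
1.385 min → 83.1 s
m = ṁ × t = 0.649185 × 83.1 = 53.9473 kg
In oz: 53.9473 / 0.0283495 = 1902.94 oz

1903 oz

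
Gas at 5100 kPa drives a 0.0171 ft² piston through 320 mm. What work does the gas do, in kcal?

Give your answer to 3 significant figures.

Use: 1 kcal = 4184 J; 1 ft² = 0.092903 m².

5100 kPa → 5.1×10⁶ Pa
0.0171 ft² → 0.00158864 m²
F = P × A = 5.1×10⁶ × 0.00158864 = 8102.06 N
320 mm → 0.32 m
W = F × d = 8102.06 × 0.32 = 2592.66 J
In kcal: 2592.66 / 4184 = 0.619661 kcal

0.620 kcal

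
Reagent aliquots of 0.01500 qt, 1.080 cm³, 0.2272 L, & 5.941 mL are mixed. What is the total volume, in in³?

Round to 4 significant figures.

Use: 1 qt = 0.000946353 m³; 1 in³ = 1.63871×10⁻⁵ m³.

0.01500 qt × 0.000946353 → 1.41953×10⁻⁵ m³
1.080 cm³ × 10⁻⁶ → 1.08×10⁻⁶ m³
0.2272 L × 0.001 → 2.272×10⁻⁴ m³
5.941 mL × 10⁻⁶ → 5.941×10⁻⁶ m³
Total: 1.41953×10⁻⁵ + 1.08×10⁻⁶ + 2.272×10⁻⁴ + 5.941×10⁻⁶ = 2.48416×10⁻⁴ m³
In in³: 2.48416×10⁻⁴ / 1.63871×10⁻⁵ = 15.1592 in³

15.16 in³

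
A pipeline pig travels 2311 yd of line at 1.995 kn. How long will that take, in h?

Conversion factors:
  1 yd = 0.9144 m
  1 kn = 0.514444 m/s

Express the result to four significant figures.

2311 yd × 0.9144 = 2113.18 m
1.995 kn × 0.514444 = 1.02632 m/s
t = d / v = 2113.18 m / 1.02632 m/s = 2058.99 s
2058.99 s ÷ (3600 s/h) = 0.571942 h

0.5719 h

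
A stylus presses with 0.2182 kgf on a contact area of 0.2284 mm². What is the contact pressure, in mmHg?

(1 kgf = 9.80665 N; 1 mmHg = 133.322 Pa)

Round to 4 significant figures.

0.2182 kgf × 9.80665 = 2.13981 N
0.2284 mm² × 10⁻⁶ = 2.284×10⁻⁷ m²
P = F / A = 2.13981 N / 2.284×10⁻⁷ m² = 9.3687×10⁶ Pa
9.3687×10⁶ Pa ÷ (133.322 Pa/mmHg) = 70271.2 mmHg

7.027×10⁴ mmHg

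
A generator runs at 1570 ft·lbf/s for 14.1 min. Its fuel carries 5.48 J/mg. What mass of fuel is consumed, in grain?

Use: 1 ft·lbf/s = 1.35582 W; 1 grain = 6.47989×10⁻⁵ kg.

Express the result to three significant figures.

5070 grain

1570 ft·lbf/s → 2128.64 W
14.1 min → 846 s
E = P × t = 2128.64 × 846 = 1.80083×10⁶ J
5.48 J/mg → 5.48×10⁶ J/kg
m = E / e_s = 1.80083×10⁶ / 5.48×10⁶ = 0.328619 kg
In grain: 0.328619 / 6.47989×10⁻⁵ = 5071.37 grain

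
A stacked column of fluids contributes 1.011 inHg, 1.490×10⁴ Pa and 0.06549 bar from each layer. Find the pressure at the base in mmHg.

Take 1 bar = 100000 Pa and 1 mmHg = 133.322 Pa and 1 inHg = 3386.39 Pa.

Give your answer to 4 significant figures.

186.6 mmHg

1.011 inHg × 3386.39 = 3423.64 Pa
1.490×10⁴ Pa (already Pa)
0.06549 bar × 100000 = 6549 Pa
Sum: 3423.64 + 14900 + 6549 = 24872.6 Pa
In mmHg: 24872.6 / 133.322 = 186.56 mmHg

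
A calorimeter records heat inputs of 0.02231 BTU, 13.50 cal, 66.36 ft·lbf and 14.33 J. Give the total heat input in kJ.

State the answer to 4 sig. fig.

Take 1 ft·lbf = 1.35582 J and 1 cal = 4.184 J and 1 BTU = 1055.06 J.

0.02231 BTU × 1055.06 = 23.5384 J
13.50 cal × 4.184 = 56.484 J
66.36 ft·lbf × 1.35582 = 89.9722 J
14.33 J (already J)
Combined: 23.5384 + 56.484 + 89.9722 + 14.33 = 184.325 J
In kJ: 184.325 / 1000 = 0.184325 kJ

0.1843 kJ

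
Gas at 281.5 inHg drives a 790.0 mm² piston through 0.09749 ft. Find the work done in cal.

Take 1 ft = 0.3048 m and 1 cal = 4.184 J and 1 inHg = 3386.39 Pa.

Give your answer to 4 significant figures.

281.5 inHg → 953269 Pa
790.0 mm² → 7.9×10⁻⁴ m²
F = P × A = 953269 × 7.9×10⁻⁴ = 753.083 N
0.09749 ft → 0.029715 m
W = F × d = 753.083 × 0.029715 = 22.3779 J
In cal: 22.3779 / 4.184 = 5.34845 cal

5.348 cal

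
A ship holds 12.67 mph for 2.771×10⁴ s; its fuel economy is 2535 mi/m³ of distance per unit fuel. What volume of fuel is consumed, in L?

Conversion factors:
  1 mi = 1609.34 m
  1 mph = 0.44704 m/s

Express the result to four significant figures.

12.67 mph → 5.664 m/s
d = v × t = 5.664 × 27710 = 156949 m
2535 mi/m³ → 4.07968×10⁶ m/m³
V = d / (distance per unit fuel) = 156949 / 4.07968×10⁶ = 0.0384709 m³
In L: 0.0384709 / 0.001 = 38.4709 L

38.47 L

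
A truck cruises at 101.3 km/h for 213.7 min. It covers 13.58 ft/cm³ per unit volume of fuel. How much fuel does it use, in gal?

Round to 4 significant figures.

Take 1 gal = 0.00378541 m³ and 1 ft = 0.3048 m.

101.3 km/h → 28.1389 m/s
213.7 min → 12822 s
d = v × t = 28.1389 × 12822 = 360797 m
13.58 ft/cm³ → 4.13918×10⁶ m/m³
V = d / (distance per unit fuel) = 360797 / 4.13918×10⁶ = 0.0871663 m³
In gal: 0.0871663 / 0.00378541 = 23.0269 gal

23.03 gal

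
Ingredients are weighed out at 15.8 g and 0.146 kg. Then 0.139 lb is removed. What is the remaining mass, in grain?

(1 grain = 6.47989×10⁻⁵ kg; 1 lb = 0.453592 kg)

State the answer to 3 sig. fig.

1520 grain

15.8 g × 0.001 = 0.0158 kg
0.146 kg (already kg)
0.139 lb × 0.453592 = 0.0630493 kg
Net: 0.0158 + 0.146 − 0.0630493 = 0.0987507 kg
In grain: 0.0987507 / 6.47989×10⁻⁵ = 1523.96 grain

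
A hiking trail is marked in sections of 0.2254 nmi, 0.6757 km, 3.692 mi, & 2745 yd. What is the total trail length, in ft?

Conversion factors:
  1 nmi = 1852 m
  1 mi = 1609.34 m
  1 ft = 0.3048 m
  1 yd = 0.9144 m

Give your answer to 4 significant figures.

0.2254 nmi × 1852 = 417.441 m
0.6757 km × 1000 = 675.7 m
3.692 mi × 1609.34 = 5941.68 m
2745 yd × 0.9144 = 2510.03 m
Total: 417.441 + 675.7 + 5941.68 + 2510.03 = 9544.85 m
In ft: 9544.85 / 0.3048 = 31315.1 ft

3.132×10⁴ ft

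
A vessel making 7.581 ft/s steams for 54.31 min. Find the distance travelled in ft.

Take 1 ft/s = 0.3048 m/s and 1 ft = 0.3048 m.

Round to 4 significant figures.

7.581 ft/s × 0.3048 = 2.31069 m/s
54.31 min × 60 = 3258.6 s
d = v × t = 2.31069 m/s × 3258.6 s = 7529.61 m
7529.61 m ÷ (0.3048 m/ft) = 24703.4 ft

2.470×10⁴ ft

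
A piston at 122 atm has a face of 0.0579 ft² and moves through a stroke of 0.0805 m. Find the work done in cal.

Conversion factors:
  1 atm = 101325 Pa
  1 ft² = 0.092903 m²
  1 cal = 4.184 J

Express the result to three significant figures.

1280 cal

122 atm → 1.23616×10⁷ Pa
0.0579 ft² → 0.00537908 m²
F = P × A = 1.23616×10⁷ × 0.00537908 = 66494 N
W = F × d = 66494 × 0.0805 = 5352.77 J
In cal: 5352.77 / 4.184 = 1279.34 cal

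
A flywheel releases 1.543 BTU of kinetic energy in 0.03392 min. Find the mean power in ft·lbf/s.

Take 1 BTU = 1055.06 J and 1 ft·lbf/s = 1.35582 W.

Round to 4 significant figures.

1.543 BTU × 1055.06 = 1627.96 J
0.03392 min × 60 = 2.0352 s
P = E / t = 1627.96 J / 2.0352 s = 799.902 W
799.902 W ÷ (1.35582 W/ft·lbf/s) = 589.977 ft·lbf/s

590.0 ft·lbf/s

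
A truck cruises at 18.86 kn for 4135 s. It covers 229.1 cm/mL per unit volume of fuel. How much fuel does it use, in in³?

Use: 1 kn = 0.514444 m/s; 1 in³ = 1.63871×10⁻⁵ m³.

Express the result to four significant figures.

1069 in³

18.86 kn → 9.70241 m/s
d = v × t = 9.70241 × 4135 = 40119.5 m
229.1 cm/mL → 2.291×10⁶ m/m³
V = d / (distance per unit fuel) = 40119.5 / 2.291×10⁶ = 0.0175118 m³
In in³: 0.0175118 / 1.63871×10⁻⁵ = 1068.63 in³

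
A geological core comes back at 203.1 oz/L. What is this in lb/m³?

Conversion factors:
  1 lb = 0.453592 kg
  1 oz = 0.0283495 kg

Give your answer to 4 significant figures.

203.1 oz/L × 0.0283495 kg/oz ÷ 0.001 m³/L = 5757.78 kg/m³
5757.78 kg/m³ ÷ 0.453592 kg/lb = 12693.7 lb/m³

1.269×10⁴ lb/m³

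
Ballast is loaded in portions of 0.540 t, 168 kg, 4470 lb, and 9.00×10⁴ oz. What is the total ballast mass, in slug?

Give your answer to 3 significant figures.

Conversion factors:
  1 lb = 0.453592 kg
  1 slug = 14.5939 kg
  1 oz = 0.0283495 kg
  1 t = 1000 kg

0.540 t × 1000 = 540 kg
168 kg (already kg)
4470 lb × 0.453592 = 2027.56 kg
9.00×10⁴ oz × 0.0283495 = 2551.46 kg
Total: 540 + 168 + 2027.56 + 2551.46 = 5287.02 kg
In slug: 5287.02 / 14.5939 = 362.276 slug

362 slug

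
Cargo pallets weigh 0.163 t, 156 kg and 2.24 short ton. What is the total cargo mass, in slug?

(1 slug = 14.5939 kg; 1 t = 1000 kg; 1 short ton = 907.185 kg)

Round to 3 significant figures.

161 slug

0.163 t × 1000 = 163 kg
156 kg (already kg)
2.24 short ton × 907.185 = 2032.09 kg
Total: 163 + 156 + 2032.09 = 2351.09 kg
In slug: 2351.09 / 14.5939 = 161.101 slug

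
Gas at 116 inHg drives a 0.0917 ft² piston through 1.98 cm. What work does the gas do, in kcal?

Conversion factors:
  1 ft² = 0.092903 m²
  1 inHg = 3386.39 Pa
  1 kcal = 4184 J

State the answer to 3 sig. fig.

0.0158 kcal

116 inHg → 392821 Pa
0.0917 ft² → 0.00851921 m²
F = P × A = 392821 × 0.00851921 = 3346.52 N
1.98 cm → 0.0198 m
W = F × d = 3346.52 × 0.0198 = 66.2611 J
In kcal: 66.2611 / 4184 = 0.0158368 kcal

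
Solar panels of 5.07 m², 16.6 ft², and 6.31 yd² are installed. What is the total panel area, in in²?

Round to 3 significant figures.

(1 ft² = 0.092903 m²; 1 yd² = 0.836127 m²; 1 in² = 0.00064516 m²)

5.07 m² (already m²)
16.6 ft² × 0.092903 = 1.54219 m²
6.31 yd² × 0.836127 = 5.27596 m²
Sum: 5.07 + 1.54219 + 5.27596 = 11.8882 m²
In in²: 11.8882 / 0.00064516 = 18426.7 in²

1.84×10⁴ in²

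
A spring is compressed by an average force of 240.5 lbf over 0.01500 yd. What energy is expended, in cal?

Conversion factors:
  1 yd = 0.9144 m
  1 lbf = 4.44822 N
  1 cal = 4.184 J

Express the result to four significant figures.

240.5 lbf × 4.44822 = 1069.8 N
0.01500 yd × 0.9144 = 0.013716 m
W = F × d = 1069.8 N × 0.013716 m = 14.6734 J
14.6734 J ÷ (4.184 J/cal) = 3.50703 cal

3.507 cal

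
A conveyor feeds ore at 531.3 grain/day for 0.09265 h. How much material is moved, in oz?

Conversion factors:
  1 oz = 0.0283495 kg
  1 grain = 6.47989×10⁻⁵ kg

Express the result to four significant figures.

531.3 grain/day → 3.98468×10⁻⁷ kg/s
0.09265 h → 333.54 s
m = ṁ × t = 3.98468×10⁻⁷ × 333.54 = 1.32905×10⁻⁴ kg
In oz: 1.32905×10⁻⁴ / 0.0283495 = 0.00468809 oz

0.004688 oz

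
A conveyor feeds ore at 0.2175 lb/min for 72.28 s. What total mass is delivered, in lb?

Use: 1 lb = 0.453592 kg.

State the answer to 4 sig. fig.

0.2620 lb

0.2175 lb/min → 0.00164427 kg/s
m = ṁ × t = 0.00164427 × 72.28 = 0.118848 kg
In lb: 0.118848 / 0.453592 = 0.262015 lb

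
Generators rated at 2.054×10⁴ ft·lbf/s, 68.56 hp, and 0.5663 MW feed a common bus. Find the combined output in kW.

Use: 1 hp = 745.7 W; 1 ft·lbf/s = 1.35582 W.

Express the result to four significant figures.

645.3 kW

2.054×10⁴ ft·lbf/s × 1.35582 = 27848.5 W
68.56 hp × 745.7 = 51125.2 W
0.5663 MW × 1000000 = 566300 W
Sum: 27848.5 + 51125.2 + 566300 = 645274 W
In kW: 645274 / 1000 = 645.274 kW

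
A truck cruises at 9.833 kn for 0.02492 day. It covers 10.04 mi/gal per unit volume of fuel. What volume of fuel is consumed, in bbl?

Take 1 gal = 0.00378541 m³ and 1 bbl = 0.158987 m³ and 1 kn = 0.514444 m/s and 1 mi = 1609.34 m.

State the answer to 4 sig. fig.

9.833 kn → 5.05853 m/s
0.02492 day → 2153.09 s
d = v × t = 5.05853 × 2153.09 = 10891.5 m
10.04 mi/gal → 4.26843×10⁶ m/m³
V = d / (distance per unit fuel) = 10891.5 / 4.26843×10⁶ = 0.00255164 m³
In bbl: 0.00255164 / 0.158987 = 0.0160494 bbl

0.01605 bbl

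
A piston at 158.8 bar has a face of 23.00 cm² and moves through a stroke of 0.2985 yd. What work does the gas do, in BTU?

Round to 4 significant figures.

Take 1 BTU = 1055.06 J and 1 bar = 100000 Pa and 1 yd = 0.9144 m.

9.449 BTU

158.8 bar → 1.588×10⁷ Pa
23.00 cm² → 0.0023 m²
F = P × A = 1.588×10⁷ × 0.0023 = 36524 N
0.2985 yd → 0.272948 m
W = F × d = 36524 × 0.272948 = 9969.15 J
In BTU: 9969.15 / 1055.06 = 9.44889 BTU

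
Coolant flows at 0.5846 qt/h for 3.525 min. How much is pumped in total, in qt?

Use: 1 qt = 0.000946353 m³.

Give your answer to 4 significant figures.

0.5846 qt/h → 1.53677×10⁻⁷ m³/s
3.525 min → 211.5 s
V = Q × t = 1.53677×10⁻⁷ × 211.5 = 3.25027×10⁻⁵ m³
In qt: 3.25027×10⁻⁵ / 0.000946353 = 0.0343452 qt

0.03435 qt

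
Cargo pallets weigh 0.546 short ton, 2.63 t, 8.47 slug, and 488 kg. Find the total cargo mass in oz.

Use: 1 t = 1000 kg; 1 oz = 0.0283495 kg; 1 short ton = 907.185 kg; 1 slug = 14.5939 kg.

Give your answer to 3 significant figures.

1.32×10⁵ oz

0.546 short ton × 907.185 → 495.323 kg
2.63 t × 1000 → 2630 kg
8.47 slug × 14.5939 → 123.61 kg
488 kg (already kg)
Total: 495.323 + 2630 + 123.61 + 488 = 3736.93 kg
In oz: 3736.93 / 0.0283495 = 131816 oz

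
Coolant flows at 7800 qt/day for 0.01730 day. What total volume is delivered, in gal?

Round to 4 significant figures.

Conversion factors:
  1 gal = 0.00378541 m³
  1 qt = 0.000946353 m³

7800 qt/day → 8.54346×10⁻⁵ m³/s
0.01730 day → 1494.72 s
V = Q × t = 8.54346×10⁻⁵ × 1494.72 = 0.127701 m³
In gal: 0.127701 / 0.00378541 = 33.7351 gal

33.74 gal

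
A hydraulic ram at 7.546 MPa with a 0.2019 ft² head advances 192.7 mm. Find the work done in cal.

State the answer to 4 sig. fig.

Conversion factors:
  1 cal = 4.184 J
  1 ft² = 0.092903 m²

6519 cal

7.546 MPa → 7.546×10⁶ Pa
0.2019 ft² → 0.0187571 m²
F = P × A = 7.546×10⁶ × 0.0187571 = 141541 N
192.7 mm → 0.1927 m
W = F × d = 141541 × 0.1927 = 27275 J
In cal: 27275 / 4.184 = 6518.88 cal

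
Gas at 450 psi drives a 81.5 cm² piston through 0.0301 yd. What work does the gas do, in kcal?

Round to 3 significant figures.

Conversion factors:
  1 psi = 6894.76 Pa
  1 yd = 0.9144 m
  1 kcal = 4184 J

0.166 kcal

450 psi → 3.10264×10⁶ Pa
81.5 cm² → 0.00815 m²
F = P × A = 3.10264×10⁶ × 0.00815 = 25286.5 N
0.0301 yd → 0.0275234 m
W = F × d = 25286.5 × 0.0275234 = 695.97 J
In kcal: 695.97 / 4184 = 0.166341 kcal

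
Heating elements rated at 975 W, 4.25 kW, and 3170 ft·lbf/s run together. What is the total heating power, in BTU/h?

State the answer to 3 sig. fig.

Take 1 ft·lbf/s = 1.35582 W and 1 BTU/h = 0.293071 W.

975 W (already W)
4.25 kW × 1000 = 4250 W
3170 ft·lbf/s × 1.35582 = 4297.95 W
Sum: 975 + 4250 + 4297.95 = 9522.95 W
In BTU/h: 9522.95 / 0.293071 = 32493.7 BTU/h

3.25×10⁴ BTU/h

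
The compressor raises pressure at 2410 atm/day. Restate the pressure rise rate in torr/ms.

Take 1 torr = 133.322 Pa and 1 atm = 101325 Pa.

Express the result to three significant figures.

2410 atm/day × 101325 Pa/atm ÷ 86400 s/day = 2826.31 Pa/s
2826.31 Pa/s ÷ 133.322 Pa/torr × 0.001 s/ms = 0.0211991 torr/ms

0.0212 torr/ms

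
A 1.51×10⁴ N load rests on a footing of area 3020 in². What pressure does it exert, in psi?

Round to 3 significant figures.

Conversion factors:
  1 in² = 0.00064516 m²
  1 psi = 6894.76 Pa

3020 in² × 0.00064516 → 1.94838 m²
P = F / A = 15100 N / 1.94838 m² = 7750.03 Pa
7750.03 Pa ÷ (6894.76 Pa/psi) = 1.12405 psi

1.12 psi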